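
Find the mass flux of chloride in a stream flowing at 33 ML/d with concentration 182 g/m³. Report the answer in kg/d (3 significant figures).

33 ML/d = 0.3819 m³/s.
Mass flux = Q·C = 0.3819 m³/s × 182 g/m³ = 69.51 g/s.
= 69.51 g/s × 86.4 = 6006 kg/d.

6010 kg/d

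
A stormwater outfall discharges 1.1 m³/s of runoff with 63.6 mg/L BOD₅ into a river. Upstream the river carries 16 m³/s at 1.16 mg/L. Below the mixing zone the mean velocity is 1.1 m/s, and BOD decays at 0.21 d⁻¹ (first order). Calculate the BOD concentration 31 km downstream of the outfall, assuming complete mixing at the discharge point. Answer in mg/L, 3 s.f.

After complete mixing, C₀ = (1.1·63.6 + 16·1.16) / 17.1 = 5.177 mg/L.
Travel time t = 3.1e+04 m / 1.1 m/s = 2.818e+04 s = 0.3262 d.
C = 5.177·exp(−0.21·0.3262) = 5.177·0.9338 = 4.834 mg/L.

4.83 mg/L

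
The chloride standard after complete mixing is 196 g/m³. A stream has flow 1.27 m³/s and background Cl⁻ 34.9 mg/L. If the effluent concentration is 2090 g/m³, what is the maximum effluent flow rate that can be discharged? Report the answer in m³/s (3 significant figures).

Mass balance at complete mixing: C_std·(Q_w + Q_r) = Q_w·C_e + Q_r·C_b.
Rearranging, Q_w = Q_r·(C_std − C_b)/(C_e − C_std) = 1.27·(196 − 34.9) / (2090 − 196) = 0.108 m³/s.

0.108 m³/s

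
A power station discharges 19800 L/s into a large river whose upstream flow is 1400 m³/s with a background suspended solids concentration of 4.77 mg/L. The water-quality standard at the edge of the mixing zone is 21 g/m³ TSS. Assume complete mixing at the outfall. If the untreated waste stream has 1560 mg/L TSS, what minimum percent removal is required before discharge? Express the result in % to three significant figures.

25.1 %

19800 L/s = 19.8 m³/s.
Mass balance: 21·1420 = 19.8·Cₑ + 1400·4.77.
Cₑ = (2.982e+04 − 6678) / 19.8 = 1169 mg/L.
Required removal = 1 − 1169/1560 = 25.09 %.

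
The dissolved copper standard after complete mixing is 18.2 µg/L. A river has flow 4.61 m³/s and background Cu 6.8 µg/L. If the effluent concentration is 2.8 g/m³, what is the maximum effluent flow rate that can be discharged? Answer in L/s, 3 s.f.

6.8 µg/L = 0.0068 mg/L.
18.2 µg/L = 0.0182 mg/L.
Mass balance at complete mixing: C_std·(Q_w + Q_r) = Q_w·C_e + Q_r·C_b.
Rearranging, Q_w = Q_r·(C_std − C_b)/(C_e − C_std) = 4.61·(0.0182 − 0.0068) / (2.8 − 0.0182) = 0.01889 m³/s.
= 18.89 L/s.

18.9 L/s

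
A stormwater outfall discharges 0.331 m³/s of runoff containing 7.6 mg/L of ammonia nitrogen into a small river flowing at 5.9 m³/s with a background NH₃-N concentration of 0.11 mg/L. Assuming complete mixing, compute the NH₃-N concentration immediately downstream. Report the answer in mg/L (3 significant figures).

0.508 mg/L

Conservation of mass across the mixing zone: C = (0.331·7.6 + 5.9·0.11) / (0.331 + 5.9) = 3.165/6.231 = 0.5079 mg/L.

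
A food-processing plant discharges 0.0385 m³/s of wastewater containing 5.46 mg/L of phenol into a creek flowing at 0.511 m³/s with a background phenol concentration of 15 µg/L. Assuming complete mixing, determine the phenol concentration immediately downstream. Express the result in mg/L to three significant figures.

0.396 mg/L

15 µg/L = 0.015 mg/L.
By mass balance at complete mixing, C = (0.0385·5.46 + 0.511·0.015) / (0.0385 + 0.511) = 0.2179/0.5495 = 0.3965 mg/L.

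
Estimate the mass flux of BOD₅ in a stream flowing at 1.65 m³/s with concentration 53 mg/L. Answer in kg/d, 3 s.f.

Mass flux = Q·C = 1.65 m³/s × 53 g/m³ = 87.45 g/s.
= 87.45 g/s × 86.4 = 7556 kg/d.

7560 kg/d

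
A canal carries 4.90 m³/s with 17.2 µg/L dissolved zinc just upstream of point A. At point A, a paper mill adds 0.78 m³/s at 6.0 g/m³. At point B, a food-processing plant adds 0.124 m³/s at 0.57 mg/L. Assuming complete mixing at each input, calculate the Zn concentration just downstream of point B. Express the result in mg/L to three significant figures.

17.2 µg/L = 0.0172 mg/L.
After input A: C = (4.9·0.0172 + 0.78·6) / 5.68 = 0.8388 mg/L.
After input B: C = (5.68·0.8388 + 0.124·0.57) / 5.804 = 0.833 mg/L.

0.833 mg/L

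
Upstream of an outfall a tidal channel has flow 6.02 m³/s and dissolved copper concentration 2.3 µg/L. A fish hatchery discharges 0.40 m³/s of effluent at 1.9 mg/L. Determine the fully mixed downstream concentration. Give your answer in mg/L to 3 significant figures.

0.121 mg/L

2.3 µg/L = 0.0023 mg/L.
By mass balance at complete mixing, C = (0.4·1.9 + 6.02·0.0023) / (0.4 + 6.02) = 0.7738/6.42 = 0.1205 mg/L.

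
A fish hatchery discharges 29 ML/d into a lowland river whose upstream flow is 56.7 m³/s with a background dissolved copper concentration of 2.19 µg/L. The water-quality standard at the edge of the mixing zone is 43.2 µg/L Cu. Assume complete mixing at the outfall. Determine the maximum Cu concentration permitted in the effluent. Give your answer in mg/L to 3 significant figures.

6.97 mg/L

29 ML/d = 0.3356 m³/s.
2.19 µg/L = 0.00219 mg/L.
43.2 µg/L = 0.0432 mg/L.
Mass balance: 0.0432·57.04 = 0.3356·Cₑ + 56.7·0.00219.
Cₑ = (2.464 − 0.1242) / 0.3356 = 6.971 mg/L.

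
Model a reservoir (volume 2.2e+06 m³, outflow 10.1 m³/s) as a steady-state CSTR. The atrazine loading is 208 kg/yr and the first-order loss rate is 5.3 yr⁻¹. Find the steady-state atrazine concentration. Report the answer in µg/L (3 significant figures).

0.630 µg/L

Outflow Q = 10.1 m³/s × 3.156e+07 s/yr = 3.187e+08 m³/yr.
Steady-state CSTR mass balance: W = Q·C + k·V·C, so C = W/(Q + kV).
Q + kV = 3.187e+08 + 5.3·2.2e+06 = 3.304e+08 m³/yr.
C = 208/3.304e+08 = 6.296e-07 kg/m³ = 0.0006296 mg/L = 0.6296 µg/L.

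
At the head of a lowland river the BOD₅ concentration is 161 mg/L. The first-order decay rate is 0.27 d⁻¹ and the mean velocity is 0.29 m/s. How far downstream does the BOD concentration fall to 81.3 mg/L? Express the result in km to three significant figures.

From C = C₀·e^(−kt), t = ln(C₀/C)/k = ln(161/81.3)/0.27 = 0.6833/0.27 = 2.531 d.
Distance = v·t = 0.29 m/s × 2.186e+05 s = 6.341e+04 m = 63.41 km.

63.4 km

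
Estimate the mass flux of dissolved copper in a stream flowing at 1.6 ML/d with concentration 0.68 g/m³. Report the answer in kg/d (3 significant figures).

1.6 ML/d = 0.01852 m³/s.
Mass flux = Q·C = 0.01852 m³/s × 0.68 g/m³ = 0.01259 g/s.
= 0.01259 g/s × 86.4 = 1.088 kg/d.

1.09 kg/d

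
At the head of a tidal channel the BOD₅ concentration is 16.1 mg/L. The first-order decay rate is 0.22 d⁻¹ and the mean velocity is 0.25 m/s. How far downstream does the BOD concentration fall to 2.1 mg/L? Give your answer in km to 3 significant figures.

200 km

From C = C₀·e^(−kt), t = ln(C₀/C)/k = ln(16.1/2.1)/0.22 = 2.037/0.22 = 9.259 d.
Distance = v·t = 0.25 m/s × 7.999e+05 s = 2e+05 m = 200 km.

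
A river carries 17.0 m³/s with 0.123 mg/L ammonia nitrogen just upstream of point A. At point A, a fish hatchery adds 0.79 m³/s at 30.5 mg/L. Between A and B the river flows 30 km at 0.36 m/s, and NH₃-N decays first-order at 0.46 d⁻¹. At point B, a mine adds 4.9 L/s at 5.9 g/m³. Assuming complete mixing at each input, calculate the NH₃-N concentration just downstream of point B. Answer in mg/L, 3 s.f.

After input A: C = (17·0.123 + 0.79·30.5) / 17.79 = 1.472 mg/L.
Over the 30 km reach to input B (t = 8.333e+04 s = 0.9645 d), decay gives C = 1.472·exp(−0.46·0.9645) = 0.9445 mg/L.
4.9 L/s = 0.0049 m³/s.
After input B: C = (17.79·0.9445 + 0.0049·5.9) / 17.79 = 0.9459 mg/L.

0.946 mg/L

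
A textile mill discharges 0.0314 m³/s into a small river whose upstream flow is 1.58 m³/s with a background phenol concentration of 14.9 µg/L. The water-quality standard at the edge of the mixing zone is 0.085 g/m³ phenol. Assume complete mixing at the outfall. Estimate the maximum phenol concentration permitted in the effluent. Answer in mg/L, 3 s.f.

3.61 mg/L

14.9 µg/L = 0.0149 mg/L.
Mass balance: 0.085·1.611 = 0.0314·Cₑ + 1.58·0.0149.
Cₑ = (0.137 − 0.02354) / 0.0314 = 3.612 mg/L.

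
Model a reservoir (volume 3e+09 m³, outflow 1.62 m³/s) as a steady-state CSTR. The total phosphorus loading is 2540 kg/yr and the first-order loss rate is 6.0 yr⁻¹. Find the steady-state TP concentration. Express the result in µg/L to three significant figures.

0.141 µg/L

Outflow Q = 1.62 m³/s × 3.156e+07 s/yr = 5.112e+07 m³/yr.
Steady-state CSTR mass balance: W = Q·C + k·V·C, so C = W/(Q + kV).
Q + kV = 5.112e+07 + 6.0·3e+09 = 1.805e+10 m³/yr.
C = 2540/1.805e+10 = 1.407e-07 kg/m³ = 0.0001407 mg/L = 0.1407 µg/L.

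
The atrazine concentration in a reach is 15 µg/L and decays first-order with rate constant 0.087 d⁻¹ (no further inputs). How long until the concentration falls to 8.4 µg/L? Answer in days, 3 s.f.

t = ln(C₀/C)/k = ln(15/8.4)/0.087 = 0.5798/0.087 = 6.665 d.

6.66 d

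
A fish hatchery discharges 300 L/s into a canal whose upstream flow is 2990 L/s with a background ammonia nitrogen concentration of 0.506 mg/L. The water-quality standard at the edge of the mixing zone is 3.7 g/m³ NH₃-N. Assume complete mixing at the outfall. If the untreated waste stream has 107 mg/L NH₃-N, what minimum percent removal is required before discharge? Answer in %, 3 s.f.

300 L/s = 0.3 m³/s.
2990 L/s = 2.99 m³/s.
Mass balance: 3.7·3.29 = 0.3·Cₑ + 2.99·0.506.
Cₑ = (12.17 − 1.513) / 0.3 = 35.53 mg/L.
Required removal = 1 − 35.53/107 = 66.79 %.

66.8 %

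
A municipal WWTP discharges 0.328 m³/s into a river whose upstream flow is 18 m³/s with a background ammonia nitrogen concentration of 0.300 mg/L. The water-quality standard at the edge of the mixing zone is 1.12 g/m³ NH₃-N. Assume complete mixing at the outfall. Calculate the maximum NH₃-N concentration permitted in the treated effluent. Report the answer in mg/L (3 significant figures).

46.1 mg/L

Mass balance: 1.12·18.33 = 0.328·Cₑ + 18·0.3.
Cₑ = (20.53 − 5.4) / 0.328 = 46.12 mg/L.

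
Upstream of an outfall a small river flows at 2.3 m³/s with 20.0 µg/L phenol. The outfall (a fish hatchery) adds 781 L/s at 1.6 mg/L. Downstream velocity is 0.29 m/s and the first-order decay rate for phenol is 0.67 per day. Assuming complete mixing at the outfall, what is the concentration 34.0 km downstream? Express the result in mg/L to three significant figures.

0.169 mg/L

781 L/s = 0.781 m³/s.
20.0 µg/L = 0.02 mg/L.
After complete mixing, C₀ = (0.781·1.6 + 2.3·0.02) / 3.081 = 0.4205 mg/L.
Travel time t = 3.4e+04 m / 0.29 m/s = 1.172e+05 s = 1.357 d.
C = 0.4205·exp(−0.67·1.357) = 0.4205·0.4029 = 0.1694 mg/L.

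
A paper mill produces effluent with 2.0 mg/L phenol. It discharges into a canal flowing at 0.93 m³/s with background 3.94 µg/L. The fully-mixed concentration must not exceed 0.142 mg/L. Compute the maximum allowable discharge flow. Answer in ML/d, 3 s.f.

5.97 ML/d

3.94 µg/L = 0.00394 mg/L.
Mass balance at complete mixing: C_std·(Q_w + Q_r) = Q_w·C_e + Q_r·C_b.
Rearranging, Q_w = Q_r·(C_std − C_b)/(C_e − C_std) = 0.93·(0.142 − 0.00394) / (2 − 0.142) = 0.0691 m³/s.
= 5.971 ML/d.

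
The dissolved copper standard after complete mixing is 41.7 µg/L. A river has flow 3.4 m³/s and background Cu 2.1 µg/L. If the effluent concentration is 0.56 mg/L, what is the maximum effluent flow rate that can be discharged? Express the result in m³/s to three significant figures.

0.260 m³/s

2.1 µg/L = 0.0021 mg/L.
41.7 µg/L = 0.0417 mg/L.
Mass balance at complete mixing: C_std·(Q_w + Q_r) = Q_w·C_e + Q_r·C_b.
Rearranging, Q_w = Q_r·(C_std − C_b)/(C_e − C_std) = 3.4·(0.0417 − 0.0021) / (0.56 − 0.0417) = 0.2598 m³/s.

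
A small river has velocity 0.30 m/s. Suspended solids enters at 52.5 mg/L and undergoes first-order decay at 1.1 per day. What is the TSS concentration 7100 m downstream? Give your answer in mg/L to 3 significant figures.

38.8 mg/L

Travel time t = 7100 m / 0.30 m/s = 7100/0.30 = 2.367e+04 s = 0.2739 d.
First-order decay: C = 52.5·exp(−1.1·0.2739) = 52.5·0.7398 = 38.84 mg/L.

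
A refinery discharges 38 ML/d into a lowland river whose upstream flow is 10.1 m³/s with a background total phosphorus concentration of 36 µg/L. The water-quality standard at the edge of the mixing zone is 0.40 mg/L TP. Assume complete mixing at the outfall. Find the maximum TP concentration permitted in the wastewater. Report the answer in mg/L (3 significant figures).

38 ML/d = 0.4398 m³/s.
36 µg/L = 0.036 mg/L.
Mass balance: 0.4·10.54 = 0.4398·Cₑ + 10.1·0.036.
Cₑ = (4.216 − 0.3636) / 0.4398 = 8.759 mg/L.

8.76 mg/L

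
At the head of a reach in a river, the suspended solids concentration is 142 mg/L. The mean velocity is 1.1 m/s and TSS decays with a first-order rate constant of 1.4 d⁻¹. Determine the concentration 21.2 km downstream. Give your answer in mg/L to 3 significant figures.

104 mg/L

Travel time t = 21.2 km / 1.1 m/s = 2.12e+04/1.1 = 1.927e+04 s = 0.2231 d.
First-order decay: C = 142·exp(−1.4·0.2231) = 142·0.7318 = 103.9 mg/L.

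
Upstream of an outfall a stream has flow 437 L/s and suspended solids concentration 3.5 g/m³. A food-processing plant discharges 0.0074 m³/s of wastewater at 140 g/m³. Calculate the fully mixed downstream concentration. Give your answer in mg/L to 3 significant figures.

5.77 mg/L

437 L/s = 0.437 m³/s.
Conservation of mass across the mixing zone: C = (0.0074·140 + 0.437·3.5) / (0.0074 + 0.437) = 2.566/0.4444 = 5.773 mg/L.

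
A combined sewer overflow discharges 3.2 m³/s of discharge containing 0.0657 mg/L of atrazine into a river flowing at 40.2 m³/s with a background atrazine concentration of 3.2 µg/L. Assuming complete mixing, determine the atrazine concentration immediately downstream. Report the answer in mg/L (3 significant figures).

0.00781 mg/L

3.2 µg/L = 0.0032 mg/L.
Conservation of mass across the mixing zone: C = (3.2·0.0657 + 40.2·0.0032) / (3.2 + 40.2) = 0.3389/43.4 = 0.007808 mg/L.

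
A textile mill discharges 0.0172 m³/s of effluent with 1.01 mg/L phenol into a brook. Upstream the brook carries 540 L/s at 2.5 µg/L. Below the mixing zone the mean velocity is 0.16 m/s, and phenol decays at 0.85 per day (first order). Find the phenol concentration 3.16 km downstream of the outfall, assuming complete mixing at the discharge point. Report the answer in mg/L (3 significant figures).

0.0277 mg/L

540 L/s = 0.54 m³/s.
2.5 µg/L = 0.0025 mg/L.
After complete mixing, C₀ = (0.0172·1.01 + 0.54·0.0025) / 0.5572 = 0.0336 mg/L.
Travel time t = 3160 m / 0.16 m/s = 1.975e+04 s = 0.2286 d.
C = 0.0336·exp(−0.85·0.2286) = 0.0336·0.8234 = 0.02767 mg/L.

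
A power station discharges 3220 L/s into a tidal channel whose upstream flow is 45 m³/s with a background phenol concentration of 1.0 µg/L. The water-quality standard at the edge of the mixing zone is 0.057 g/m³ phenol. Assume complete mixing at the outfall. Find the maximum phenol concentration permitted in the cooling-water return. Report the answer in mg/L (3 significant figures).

0.840 mg/L

3220 L/s = 3.22 m³/s.
1.0 µg/L = 0.001 mg/L.
Mass balance: 0.057·48.22 = 3.22·Cₑ + 45·0.001.
Cₑ = (2.749 − 0.045) / 3.22 = 0.8396 mg/L.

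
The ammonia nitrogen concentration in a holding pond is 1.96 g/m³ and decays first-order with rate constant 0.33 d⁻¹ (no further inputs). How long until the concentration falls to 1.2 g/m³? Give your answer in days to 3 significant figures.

t = ln(C₀/C)/k = ln(1.96/1.2)/0.33 = 0.4906/0.33 = 1.487 d.

1.49 d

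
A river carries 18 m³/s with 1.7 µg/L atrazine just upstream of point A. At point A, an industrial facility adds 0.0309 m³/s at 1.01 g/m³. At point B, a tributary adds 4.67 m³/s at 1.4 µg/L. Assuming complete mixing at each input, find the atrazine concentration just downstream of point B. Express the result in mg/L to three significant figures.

0.00301 mg/L

1.7 µg/L = 0.0017 mg/L.
After input A: C = (18·0.0017 + 0.0309·1.01) / 18.03 = 0.003428 mg/L.
1.4 µg/L = 0.0014 mg/L.
After input B: C = (18.03·0.003428 + 4.67·0.0014) / 22.7 = 0.003011 mg/L.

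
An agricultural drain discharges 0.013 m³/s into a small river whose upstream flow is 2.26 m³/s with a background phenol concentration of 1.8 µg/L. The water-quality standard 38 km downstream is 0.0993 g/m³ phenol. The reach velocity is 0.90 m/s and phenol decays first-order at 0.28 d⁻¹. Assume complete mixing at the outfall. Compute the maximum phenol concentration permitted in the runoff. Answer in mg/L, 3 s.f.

1.8 µg/L = 0.0018 mg/L.
Travel time to the compliance point: t = 3.8e+04/0.90 = 4.222e+04 s = 0.4887 d; decay factor exp(−0.28·0.4887) = 0.8721.
So the concentration just after mixing may be at most 0.0993/0.8721 = 0.1139 mg/L.
Mass balance: 0.1139·2.273 = 0.013·Cₑ + 2.26·0.0018.
Cₑ = (0.2588 − 0.004068) / 0.013 = 19.6 mg/L.

19.6 mg/L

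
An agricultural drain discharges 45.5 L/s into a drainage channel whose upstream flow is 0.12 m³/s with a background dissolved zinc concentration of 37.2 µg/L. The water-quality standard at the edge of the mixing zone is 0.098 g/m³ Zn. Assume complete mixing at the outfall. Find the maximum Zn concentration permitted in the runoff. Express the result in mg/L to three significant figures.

45.5 L/s = 0.0455 m³/s.
37.2 µg/L = 0.0372 mg/L.
Mass balance: 0.098·0.1655 = 0.0455·Cₑ + 0.12·0.0372.
Cₑ = (0.01622 − 0.004464) / 0.0455 = 0.2584 mg/L.

0.258 mg/L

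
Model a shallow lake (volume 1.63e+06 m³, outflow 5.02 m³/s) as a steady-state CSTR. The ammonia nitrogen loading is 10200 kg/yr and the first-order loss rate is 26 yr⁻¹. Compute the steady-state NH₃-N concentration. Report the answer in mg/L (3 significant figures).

Outflow Q = 5.02 m³/s × 3.156e+07 s/yr = 1.584e+08 m³/yr.
Steady-state CSTR mass balance: W = Q·C + k·V·C, so C = W/(Q + kV).
Q + kV = 1.584e+08 + 26·1.63e+06 = 2.008e+08 m³/yr.
C = 10200/2.008e+08 = 5.08e-05 kg/m³ = 0.0508 mg/L.

0.0508 mg/L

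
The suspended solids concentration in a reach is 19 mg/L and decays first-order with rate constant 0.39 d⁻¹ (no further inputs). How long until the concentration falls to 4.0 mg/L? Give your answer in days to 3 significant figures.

t = ln(C₀/C)/k = ln(19/4.0)/0.39 = 1.558/0.39 = 3.995 d.

4.00 d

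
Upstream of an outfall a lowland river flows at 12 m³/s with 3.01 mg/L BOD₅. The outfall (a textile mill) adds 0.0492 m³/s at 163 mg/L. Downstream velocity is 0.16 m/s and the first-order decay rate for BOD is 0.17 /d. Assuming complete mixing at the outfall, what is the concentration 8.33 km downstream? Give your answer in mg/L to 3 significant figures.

After complete mixing, C₀ = (0.0492·163 + 12·3.01) / 12.05 = 3.663 mg/L.
Travel time t = 8330 m / 0.16 m/s = 5.206e+04 s = 0.6026 d.
C = 3.663·exp(−0.17·0.6026) = 3.663·0.9026 = 3.307 mg/L.

3.31 mg/L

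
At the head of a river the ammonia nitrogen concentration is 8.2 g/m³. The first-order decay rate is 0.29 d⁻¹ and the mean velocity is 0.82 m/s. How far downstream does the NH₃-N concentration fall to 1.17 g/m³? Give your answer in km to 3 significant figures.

From C = C₀·e^(−kt), t = ln(C₀/C)/k = ln(8.2/1.17)/0.29 = 1.947/0.29 = 6.714 d.
Distance = v·t = 0.82 m/s × 5.801e+05 s = 4.757e+05 m = 475.7 km.

476 km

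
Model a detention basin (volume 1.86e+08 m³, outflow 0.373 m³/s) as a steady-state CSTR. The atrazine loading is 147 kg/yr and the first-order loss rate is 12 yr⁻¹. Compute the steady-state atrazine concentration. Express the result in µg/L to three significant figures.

0.0655 µg/L

Outflow Q = 0.373 m³/s × 3.156e+07 s/yr = 1.177e+07 m³/yr.
Steady-state CSTR mass balance: W = Q·C + k·V·C, so C = W/(Q + kV).
Q + kV = 1.177e+07 + 12·1.86e+08 = 2.244e+09 m³/yr.
C = 147/2.244e+09 = 6.551e-08 kg/m³ = 6.551e-05 mg/L = 0.06551 µg/L.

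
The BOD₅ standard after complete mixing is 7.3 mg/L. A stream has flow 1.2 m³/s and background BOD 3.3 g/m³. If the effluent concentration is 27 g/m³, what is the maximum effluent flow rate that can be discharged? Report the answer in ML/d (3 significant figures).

Mass balance at complete mixing: C_std·(Q_w + Q_r) = Q_w·C_e + Q_r·C_b.
Rearranging, Q_w = Q_r·(C_std − C_b)/(C_e − C_std) = 1.2·(7.3 − 3.3) / (27 − 7.3) = 0.2437 m³/s.
= 21.05 ML/d.

21.1 ML/d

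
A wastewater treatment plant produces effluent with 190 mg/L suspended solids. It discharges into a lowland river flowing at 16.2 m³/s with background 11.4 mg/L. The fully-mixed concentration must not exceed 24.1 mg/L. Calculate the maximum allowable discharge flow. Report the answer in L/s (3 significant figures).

1240 L/s

Mass balance at complete mixing: C_std·(Q_w + Q_r) = Q_w·C_e + Q_r·C_b.
Rearranging, Q_w = Q_r·(C_std − C_b)/(C_e − C_std) = 16.2·(24.1 − 11.4) / (190 − 24.1) = 1.24 m³/s.
= 1240 L/s.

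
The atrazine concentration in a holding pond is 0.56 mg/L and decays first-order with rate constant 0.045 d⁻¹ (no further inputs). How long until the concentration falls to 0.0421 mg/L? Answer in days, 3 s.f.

57.5 d

t = ln(C₀/C)/k = ln(0.56/0.0421)/0.045 = 2.588/0.045 = 57.51 d.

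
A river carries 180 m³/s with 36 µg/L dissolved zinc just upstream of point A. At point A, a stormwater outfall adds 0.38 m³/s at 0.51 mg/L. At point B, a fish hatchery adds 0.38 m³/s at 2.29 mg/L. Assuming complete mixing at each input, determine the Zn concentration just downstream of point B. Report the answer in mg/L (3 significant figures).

0.0417 mg/L

36 µg/L = 0.036 mg/L.
After input A: C = (180·0.036 + 0.38·0.51) / 180.4 = 0.037 mg/L.
After input B: C = (180.4·0.037 + 0.38·2.29) / 180.8 = 0.04173 mg/L.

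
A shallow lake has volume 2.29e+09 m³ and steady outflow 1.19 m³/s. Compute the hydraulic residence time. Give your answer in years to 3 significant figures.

Q = 1.19 m³/s × 3.156e+07 s/yr = 3.755e+07 m³/yr.
Hydraulic residence time τ = V/Q = 2.29e+09/3.755e+07 = 60.98 yr.

61.0 yr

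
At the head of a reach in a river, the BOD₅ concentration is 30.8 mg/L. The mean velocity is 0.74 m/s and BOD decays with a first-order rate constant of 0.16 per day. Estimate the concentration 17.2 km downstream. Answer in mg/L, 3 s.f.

29.5 mg/L

Travel time t = 17.2 km / 0.74 m/s = 1.72e+04/0.74 = 2.324e+04 s = 0.269 d.
First-order decay: C = 30.8·exp(−0.16·0.269) = 30.8·0.9579 = 29.5 mg/L.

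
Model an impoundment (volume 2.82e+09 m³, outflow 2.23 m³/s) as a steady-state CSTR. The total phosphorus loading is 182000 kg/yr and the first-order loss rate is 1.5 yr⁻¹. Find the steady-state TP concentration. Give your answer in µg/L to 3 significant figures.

42.3 µg/L

Outflow Q = 2.23 m³/s × 3.156e+07 s/yr = 7.037e+07 m³/yr.
Steady-state CSTR mass balance: W = Q·C + k·V·C, so C = W/(Q + kV).
Q + kV = 7.037e+07 + 1.5·2.82e+09 = 4.3e+09 m³/yr.
C = 182000/4.3e+09 = 4.232e-05 kg/m³ = 0.04232 mg/L = 42.32 µg/L.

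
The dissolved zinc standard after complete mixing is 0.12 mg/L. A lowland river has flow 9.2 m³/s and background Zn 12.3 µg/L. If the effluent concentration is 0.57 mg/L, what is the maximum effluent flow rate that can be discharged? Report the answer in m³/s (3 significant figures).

2.20 m³/s

12.3 µg/L = 0.0123 mg/L.
Mass balance at complete mixing: C_std·(Q_w + Q_r) = Q_w·C_e + Q_r·C_b.
Rearranging, Q_w = Q_r·(C_std − C_b)/(C_e − C_std) = 9.2·(0.12 − 0.0123) / (0.57 − 0.12) = 2.202 m³/s.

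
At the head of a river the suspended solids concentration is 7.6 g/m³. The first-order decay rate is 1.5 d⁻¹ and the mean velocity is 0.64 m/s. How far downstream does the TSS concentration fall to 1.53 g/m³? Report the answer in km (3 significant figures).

From C = C₀·e^(−kt), t = ln(C₀/C)/k = ln(7.6/1.53)/1.5 = 1.603/1.5 = 1.069 d.
Distance = v·t = 0.64 m/s × 9.233e+04 s = 5.909e+04 m = 59.09 km.

59.1 km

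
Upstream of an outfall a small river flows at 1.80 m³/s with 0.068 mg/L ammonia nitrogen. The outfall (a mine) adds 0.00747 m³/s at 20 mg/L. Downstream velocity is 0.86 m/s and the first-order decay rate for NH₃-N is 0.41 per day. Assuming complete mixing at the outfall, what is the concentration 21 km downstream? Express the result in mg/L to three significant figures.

After complete mixing, C₀ = (0.00747·20 + 1.8·0.068) / 1.807 = 0.1504 mg/L.
Travel time t = 2.1e+04 m / 0.86 m/s = 2.442e+04 s = 0.2826 d.
C = 0.1504·exp(−0.41·0.2826) = 0.1504·0.8906 = 0.1339 mg/L.

0.134 mg/L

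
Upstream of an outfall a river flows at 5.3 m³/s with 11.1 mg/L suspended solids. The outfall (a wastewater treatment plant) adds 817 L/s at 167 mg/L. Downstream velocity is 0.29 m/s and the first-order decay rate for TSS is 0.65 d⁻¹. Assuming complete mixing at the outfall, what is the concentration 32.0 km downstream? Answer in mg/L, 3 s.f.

13.9 mg/L

817 L/s = 0.817 m³/s.
After complete mixing, C₀ = (0.817·167 + 5.3·11.1) / 6.117 = 31.92 mg/L.
Travel time t = 3.2e+04 m / 0.29 m/s = 1.103e+05 s = 1.277 d.
C = 31.92·exp(−0.65·1.277) = 31.92·0.436 = 13.92 mg/L.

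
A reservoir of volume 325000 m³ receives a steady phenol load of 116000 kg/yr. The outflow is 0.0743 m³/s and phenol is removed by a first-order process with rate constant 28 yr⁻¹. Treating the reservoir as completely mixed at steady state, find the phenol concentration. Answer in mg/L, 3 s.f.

Outflow Q = 0.0743 m³/s × 3.156e+07 s/yr = 2.345e+06 m³/yr.
Steady-state CSTR mass balance: W = Q·C + k·V·C, so C = W/(Q + kV).
Q + kV = 2.345e+06 + 28·325000 = 1.144e+07 m³/yr.
C = 116000/1.144e+07 = 0.01014 kg/m³ = 10.14 mg/L.

10.1 mg/L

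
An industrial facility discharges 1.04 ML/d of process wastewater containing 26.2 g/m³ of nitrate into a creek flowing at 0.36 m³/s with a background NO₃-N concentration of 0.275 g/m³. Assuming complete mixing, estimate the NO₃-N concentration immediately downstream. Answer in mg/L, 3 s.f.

1.11 mg/L

1.04 ML/d = 0.01204 m³/s.
Conservation of mass across the mixing zone: C = (0.01204·26.2 + 0.36·0.275) / (0.01204 + 0.36) = 0.4144/0.372 = 1.114 mg/L.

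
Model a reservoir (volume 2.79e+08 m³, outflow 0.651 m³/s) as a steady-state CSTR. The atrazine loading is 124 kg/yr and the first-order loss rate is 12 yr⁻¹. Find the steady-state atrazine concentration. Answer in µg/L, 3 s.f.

Outflow Q = 0.651 m³/s × 3.156e+07 s/yr = 2.054e+07 m³/yr.
Steady-state CSTR mass balance: W = Q·C + k·V·C, so C = W/(Q + kV).
Q + kV = 2.054e+07 + 12·2.79e+08 = 3.369e+09 m³/yr.
C = 124/3.369e+09 = 3.681e-08 kg/m³ = 3.681e-05 mg/L = 0.03681 µg/L.

0.0368 µg/L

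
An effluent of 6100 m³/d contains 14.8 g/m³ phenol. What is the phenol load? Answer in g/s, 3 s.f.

6100 m³/d = 0.0706 m³/s.
Mass flux = Q·C = 0.0706 m³/s × 14.8 g/m³ = 1.045 g/s.

1.04 g/s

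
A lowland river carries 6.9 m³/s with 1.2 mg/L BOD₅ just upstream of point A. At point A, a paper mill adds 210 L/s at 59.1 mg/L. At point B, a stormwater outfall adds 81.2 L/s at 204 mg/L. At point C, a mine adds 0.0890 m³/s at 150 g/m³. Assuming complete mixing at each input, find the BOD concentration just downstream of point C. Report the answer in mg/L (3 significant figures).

210 L/s = 0.21 m³/s.
After input A: C = (6.9·1.2 + 0.21·59.1) / 7.11 = 2.91 mg/L.
81.2 L/s = 0.0812 m³/s.
After input B: C = (7.11·2.91 + 0.0812·204) / 7.191 = 5.181 mg/L.
After input C: C = (7.191·5.181 + 0.089·150) / 7.28 = 6.951 mg/L.

6.95 mg/L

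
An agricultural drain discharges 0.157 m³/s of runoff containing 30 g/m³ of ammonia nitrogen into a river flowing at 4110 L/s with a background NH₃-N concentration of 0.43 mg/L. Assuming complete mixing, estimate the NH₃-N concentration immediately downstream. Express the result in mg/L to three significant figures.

1.52 mg/L

4110 L/s = 4.11 m³/s.
Conservation of mass across the mixing zone: C = (0.157·30 + 4.11·0.43) / (0.157 + 4.11) = 6.477/4.267 = 1.518 mg/L.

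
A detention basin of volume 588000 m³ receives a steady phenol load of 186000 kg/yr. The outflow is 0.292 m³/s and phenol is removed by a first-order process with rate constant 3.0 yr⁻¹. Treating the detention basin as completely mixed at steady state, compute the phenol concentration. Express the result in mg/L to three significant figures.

16.9 mg/L

Outflow Q = 0.292 m³/s × 3.156e+07 s/yr = 9.215e+06 m³/yr.
Steady-state CSTR mass balance: W = Q·C + k·V·C, so C = W/(Q + kV).
Q + kV = 9.215e+06 + 3.0·588000 = 1.098e+07 m³/yr.
C = 186000/1.098e+07 = 0.01694 kg/m³ = 16.94 mg/L.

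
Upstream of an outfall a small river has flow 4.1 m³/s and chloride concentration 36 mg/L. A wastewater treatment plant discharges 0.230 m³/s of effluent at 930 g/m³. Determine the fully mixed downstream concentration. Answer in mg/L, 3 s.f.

83.5 mg/L

Conservation of mass across the mixing zone: C = (0.23·930 + 4.1·36) / (0.23 + 4.1) = 361.5/4.33 = 83.49 mg/L.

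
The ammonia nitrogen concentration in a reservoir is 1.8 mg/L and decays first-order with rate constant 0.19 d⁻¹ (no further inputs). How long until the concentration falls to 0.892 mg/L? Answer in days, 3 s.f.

t = ln(C₀/C)/k = ln(1.8/0.892)/0.19 = 0.7021/0.19 = 3.695 d.

3.70 d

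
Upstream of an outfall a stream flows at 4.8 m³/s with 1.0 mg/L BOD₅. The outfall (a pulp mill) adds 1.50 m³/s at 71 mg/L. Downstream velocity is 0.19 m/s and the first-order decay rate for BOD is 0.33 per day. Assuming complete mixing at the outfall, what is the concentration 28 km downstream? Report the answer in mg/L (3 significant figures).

After complete mixing, C₀ = (1.5·71 + 4.8·1) / 6.3 = 17.67 mg/L.
Travel time t = 2.8e+04 m / 0.19 m/s = 1.474e+05 s = 1.706 d.
C = 17.67·exp(−0.33·1.706) = 17.67·0.5696 = 10.06 mg/L.

10.1 mg/L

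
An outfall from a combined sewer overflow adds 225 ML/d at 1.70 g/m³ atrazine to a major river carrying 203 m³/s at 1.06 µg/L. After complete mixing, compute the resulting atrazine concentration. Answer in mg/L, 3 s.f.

0.0226 mg/L

225 ML/d = 2.604 m³/s.
1.06 µg/L = 0.00106 mg/L.
Conservation of mass across the mixing zone: C = (2.604·1.7 + 203·0.00106) / (2.604 + 203) = 4.642/205.6 = 0.02258 mg/L.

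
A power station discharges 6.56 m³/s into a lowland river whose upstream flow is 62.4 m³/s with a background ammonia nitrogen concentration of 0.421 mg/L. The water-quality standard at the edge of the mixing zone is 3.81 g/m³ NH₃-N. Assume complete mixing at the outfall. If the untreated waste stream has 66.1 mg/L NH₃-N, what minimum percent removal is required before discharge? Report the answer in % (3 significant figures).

45.5 %

Mass balance: 3.81·68.96 = 6.56·Cₑ + 62.4·0.421.
Cₑ = (262.7 − 26.27) / 6.56 = 36.05 mg/L.
Required removal = 1 − 36.05/66.1 = 45.47 %.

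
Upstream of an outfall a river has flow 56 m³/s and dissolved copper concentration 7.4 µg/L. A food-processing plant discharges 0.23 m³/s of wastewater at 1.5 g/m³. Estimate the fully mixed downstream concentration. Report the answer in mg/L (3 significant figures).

0.0135 mg/L

7.4 µg/L = 0.0074 mg/L.
By mass balance at complete mixing, C = (0.23·1.5 + 56·0.0074) / (0.23 + 56) = 0.7594/56.23 = 0.01351 mg/L.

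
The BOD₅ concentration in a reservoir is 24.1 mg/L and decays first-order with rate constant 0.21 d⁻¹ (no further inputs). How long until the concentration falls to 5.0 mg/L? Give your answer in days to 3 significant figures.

7.49 d

t = ln(C₀/C)/k = ln(24.1/5.0)/0.21 = 1.573/0.21 = 7.489 d.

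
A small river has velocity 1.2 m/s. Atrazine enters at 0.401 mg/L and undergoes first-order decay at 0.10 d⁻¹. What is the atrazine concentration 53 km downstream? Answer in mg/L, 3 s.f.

Travel time t = 53 km / 1.2 m/s = 5.3e+04/1.2 = 4.417e+04 s = 0.5112 d.
First-order decay: C = 0.401·exp(−0.10·0.5112) = 0.401·0.9502 = 0.381 mg/L.

0.381 mg/L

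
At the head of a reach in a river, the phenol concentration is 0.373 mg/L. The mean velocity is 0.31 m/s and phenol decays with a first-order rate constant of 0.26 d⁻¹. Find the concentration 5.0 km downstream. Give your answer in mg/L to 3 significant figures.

0.355 mg/L

Travel time t = 5.0 km / 0.31 m/s = 5000/0.31 = 1.613e+04 s = 0.1867 d.
First-order decay: C = 0.373·exp(−0.26·0.1867) = 0.373·0.9526 = 0.3553 mg/L.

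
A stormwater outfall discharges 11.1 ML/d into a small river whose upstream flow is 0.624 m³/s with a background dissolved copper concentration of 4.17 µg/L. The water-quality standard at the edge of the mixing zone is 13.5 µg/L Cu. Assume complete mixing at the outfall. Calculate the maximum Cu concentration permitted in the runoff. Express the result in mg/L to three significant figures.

0.0588 mg/L

11.1 ML/d = 0.1285 m³/s.
4.17 µg/L = 0.00417 mg/L.
13.5 µg/L = 0.0135 mg/L.
Mass balance: 0.0135·0.7525 = 0.1285·Cₑ + 0.624·0.00417.
Cₑ = (0.01016 − 0.002602) / 0.1285 = 0.05882 mg/L.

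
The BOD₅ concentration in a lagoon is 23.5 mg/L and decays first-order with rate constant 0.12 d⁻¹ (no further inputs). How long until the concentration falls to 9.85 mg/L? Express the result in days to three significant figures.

7.25 d

t = ln(C₀/C)/k = ln(23.5/9.85)/0.12 = 0.8695/0.12 = 7.246 d.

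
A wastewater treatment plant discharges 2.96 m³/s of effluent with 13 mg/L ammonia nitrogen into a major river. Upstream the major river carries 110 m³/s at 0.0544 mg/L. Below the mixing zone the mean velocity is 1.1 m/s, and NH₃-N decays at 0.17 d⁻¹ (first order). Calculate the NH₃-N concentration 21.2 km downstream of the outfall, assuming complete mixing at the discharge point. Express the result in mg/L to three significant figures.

After complete mixing, C₀ = (2.96·13 + 110·0.0544) / 113 = 0.3936 mg/L.
Travel time t = 2.12e+04 m / 1.1 m/s = 1.927e+04 s = 0.2231 d.
C = 0.3936·exp(−0.17·0.2231) = 0.3936·0.9628 = 0.379 mg/L.

0.379 mg/L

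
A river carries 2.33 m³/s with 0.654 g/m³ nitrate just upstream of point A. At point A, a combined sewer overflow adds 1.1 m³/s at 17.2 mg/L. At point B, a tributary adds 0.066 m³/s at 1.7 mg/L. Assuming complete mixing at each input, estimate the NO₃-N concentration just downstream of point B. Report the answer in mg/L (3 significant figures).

5.88 mg/L

After input A: C = (2.33·0.654 + 1.1·17.2) / 3.43 = 5.96 mg/L.
After input B: C = (3.43·5.96 + 0.066·1.7) / 3.496 = 5.88 mg/L.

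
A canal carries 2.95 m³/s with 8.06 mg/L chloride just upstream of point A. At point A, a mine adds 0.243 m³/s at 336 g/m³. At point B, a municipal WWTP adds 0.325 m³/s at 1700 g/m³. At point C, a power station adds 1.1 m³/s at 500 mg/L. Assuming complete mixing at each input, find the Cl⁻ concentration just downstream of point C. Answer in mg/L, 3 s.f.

After input A: C = (2.95·8.06 + 0.243·336) / 3.193 = 33.02 mg/L.
After input B: C = (3.193·33.02 + 0.325·1700) / 3.518 = 187 mg/L.
After input C: C = (3.518·187 + 1.1·500) / 4.618 = 261.6 mg/L.

262 mg/L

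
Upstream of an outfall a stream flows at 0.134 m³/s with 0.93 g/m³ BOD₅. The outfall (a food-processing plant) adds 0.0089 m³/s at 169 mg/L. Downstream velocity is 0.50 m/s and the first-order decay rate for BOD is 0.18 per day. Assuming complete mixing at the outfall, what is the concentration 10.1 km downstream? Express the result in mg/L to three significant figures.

10.9 mg/L

After complete mixing, C₀ = (0.0089·169 + 0.134·0.93) / 0.1429 = 11.4 mg/L.
Travel time t = 1.01e+04 m / 0.50 m/s = 2.02e+04 s = 0.2338 d.
C = 11.4·exp(−0.18·0.2338) = 11.4·0.9588 = 10.93 mg/L.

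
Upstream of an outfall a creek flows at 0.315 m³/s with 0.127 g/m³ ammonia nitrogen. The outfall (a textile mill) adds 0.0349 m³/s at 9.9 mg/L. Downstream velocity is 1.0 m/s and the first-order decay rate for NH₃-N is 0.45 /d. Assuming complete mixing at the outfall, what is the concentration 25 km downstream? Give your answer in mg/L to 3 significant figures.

After complete mixing, C₀ = (0.0349·9.9 + 0.315·0.127) / 0.3499 = 1.102 mg/L.
Travel time t = 2.5e+04 m / 1.0 m/s = 2.5e+04 s = 0.2894 d.
C = 1.102·exp(−0.45·0.2894) = 1.102·0.8779 = 0.9673 mg/L.

0.967 mg/L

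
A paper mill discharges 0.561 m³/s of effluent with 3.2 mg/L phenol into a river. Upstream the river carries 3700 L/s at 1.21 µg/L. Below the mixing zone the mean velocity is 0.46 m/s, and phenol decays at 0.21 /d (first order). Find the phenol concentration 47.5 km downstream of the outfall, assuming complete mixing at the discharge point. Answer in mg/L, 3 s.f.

3700 L/s = 3.7 m³/s.
1.21 µg/L = 0.00121 mg/L.
After complete mixing, C₀ = (0.561·3.2 + 3.7·0.00121) / 4.261 = 0.4224 mg/L.
Travel time t = 4.75e+04 m / 0.46 m/s = 1.033e+05 s = 1.195 d.
C = 0.4224·exp(−0.21·1.195) = 0.4224·0.778 = 0.3286 mg/L.

0.329 mg/L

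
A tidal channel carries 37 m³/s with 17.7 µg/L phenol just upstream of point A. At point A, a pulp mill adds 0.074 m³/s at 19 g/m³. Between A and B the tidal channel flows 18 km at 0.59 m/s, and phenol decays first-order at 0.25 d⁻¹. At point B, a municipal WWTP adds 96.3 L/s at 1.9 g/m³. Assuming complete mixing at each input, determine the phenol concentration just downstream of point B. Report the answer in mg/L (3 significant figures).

17.7 µg/L = 0.0177 mg/L.
After input A: C = (37·0.0177 + 0.074·19) / 37.07 = 0.05559 mg/L.
Over the 18 km reach to input B (t = 3.051e+04 s = 0.3531 d), decay gives C = 0.05559·exp(−0.25·0.3531) = 0.05089 mg/L.
96.3 L/s = 0.0963 m³/s.
After input B: C = (37.07·0.05089 + 0.0963·1.9) / 37.17 = 0.05568 mg/L.

0.0557 mg/L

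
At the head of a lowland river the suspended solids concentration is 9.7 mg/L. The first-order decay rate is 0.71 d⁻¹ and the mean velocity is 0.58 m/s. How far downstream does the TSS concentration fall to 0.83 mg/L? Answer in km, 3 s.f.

174 km

From C = C₀·e^(−kt), t = ln(C₀/C)/k = ln(9.7/0.83)/0.71 = 2.458/0.71 = 3.463 d.
Distance = v·t = 0.58 m/s × 2.992e+05 s = 1.735e+05 m = 173.5 km.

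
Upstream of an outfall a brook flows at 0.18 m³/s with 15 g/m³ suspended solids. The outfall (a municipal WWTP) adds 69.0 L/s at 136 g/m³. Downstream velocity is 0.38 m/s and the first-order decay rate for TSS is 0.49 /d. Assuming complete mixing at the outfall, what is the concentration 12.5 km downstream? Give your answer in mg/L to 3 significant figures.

69.0 L/s = 0.069 m³/s.
After complete mixing, C₀ = (0.069·136 + 0.18·15) / 0.249 = 48.53 mg/L.
Travel time t = 1.25e+04 m / 0.38 m/s = 3.289e+04 s = 0.3807 d.
C = 48.53·exp(−0.49·0.3807) = 48.53·0.8298 = 40.27 mg/L.

40.3 mg/L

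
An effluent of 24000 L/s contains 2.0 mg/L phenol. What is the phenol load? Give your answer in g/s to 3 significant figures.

48.0 g/s

24000 L/s = 24 m³/s.
Mass flux = Q·C = 24 m³/s × 2 g/m³ = 48 g/s.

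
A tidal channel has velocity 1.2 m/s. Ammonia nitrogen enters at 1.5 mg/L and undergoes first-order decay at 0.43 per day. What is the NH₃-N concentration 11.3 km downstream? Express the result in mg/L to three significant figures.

Travel time t = 11.3 km / 1.2 m/s = 1.13e+04/1.2 = 9417 s = 0.109 d.
First-order decay: C = 1.5·exp(−0.43·0.109) = 1.5·0.9542 = 1.431 mg/L.

1.43 mg/L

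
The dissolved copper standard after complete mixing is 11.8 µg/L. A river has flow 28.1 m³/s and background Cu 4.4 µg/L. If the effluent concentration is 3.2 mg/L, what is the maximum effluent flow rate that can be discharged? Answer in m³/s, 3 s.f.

0.0652 m³/s

4.4 µg/L = 0.0044 mg/L.
11.8 µg/L = 0.0118 mg/L.
Mass balance at complete mixing: C_std·(Q_w + Q_r) = Q_w·C_e + Q_r·C_b.
Rearranging, Q_w = Q_r·(C_std − C_b)/(C_e − C_std) = 28.1·(0.0118 − 0.0044) / (3.2 − 0.0118) = 0.06522 m³/s.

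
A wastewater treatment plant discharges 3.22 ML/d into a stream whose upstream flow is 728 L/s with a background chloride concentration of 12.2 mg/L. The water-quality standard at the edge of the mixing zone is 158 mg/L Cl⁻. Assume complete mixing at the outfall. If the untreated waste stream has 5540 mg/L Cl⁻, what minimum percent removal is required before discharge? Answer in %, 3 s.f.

3.22 ML/d = 0.03727 m³/s.
728 L/s = 0.728 m³/s.
Mass balance: 158·0.7653 = 0.03727·Cₑ + 0.728·12.2.
Cₑ = (120.9 − 8.882) / 0.03727 = 3006 mg/L.
Required removal = 1 − 3006/5540 = 45.74 %.

45.7 %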